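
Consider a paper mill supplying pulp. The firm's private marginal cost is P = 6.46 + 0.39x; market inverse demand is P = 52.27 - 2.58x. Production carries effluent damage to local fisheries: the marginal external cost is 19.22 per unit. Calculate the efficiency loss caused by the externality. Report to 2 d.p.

DWL = 62.19

Market equilibrium (private): 6.46 + 0.39x = 52.27 - 2.58x → x_m = 15.4242.
Social marginal cost = private MC + MEC = 25.68 + 0.39x.
Set SMC = demand: 25.68 + 0.39x = 52.27 - 2.58x → x* = 8.9529.
The loss is the area between SMC and demand from x* to x_m; with linear curves that's a triangle of height MEC(x_m).
DWL = ½ × 6.4713 × 19.2200 = 62.1892.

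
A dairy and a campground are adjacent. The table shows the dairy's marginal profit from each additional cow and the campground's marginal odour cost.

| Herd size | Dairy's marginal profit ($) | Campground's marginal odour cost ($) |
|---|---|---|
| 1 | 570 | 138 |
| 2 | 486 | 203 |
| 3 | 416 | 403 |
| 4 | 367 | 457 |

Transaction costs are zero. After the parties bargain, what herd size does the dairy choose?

3

Bargaining reaches the level where marginal profit last exceeds marginal odour cost.
That holds through level 3 (416 ≥ 403) but not at 4 (367 < 457).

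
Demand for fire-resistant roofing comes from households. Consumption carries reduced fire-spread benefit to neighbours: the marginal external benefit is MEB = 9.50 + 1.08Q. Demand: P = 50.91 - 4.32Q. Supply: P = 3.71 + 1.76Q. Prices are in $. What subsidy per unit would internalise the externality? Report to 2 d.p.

Social marginal benefit = demand + MEB = 60.41 - 3.24Q.
Set SMB = MC: 60.41 - 3.24Q = 3.71 + 1.76Q → Q* = 11.3400.
The Pigouvian subsidy equals MEB at Q*: 9.50 + 1.08×11.3400 = 21.7472.

subsidy = $21.75 per unit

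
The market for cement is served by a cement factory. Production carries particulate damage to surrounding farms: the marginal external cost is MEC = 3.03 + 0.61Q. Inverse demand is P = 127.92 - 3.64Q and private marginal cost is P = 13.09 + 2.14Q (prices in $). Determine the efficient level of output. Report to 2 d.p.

Q* = 17.50

Social marginal cost = private MC + MEC = 16.12 + 2.75Q.
Set SMC = demand: 16.12 + 2.75Q = 127.92 - 3.64Q → Q* = 17.4961.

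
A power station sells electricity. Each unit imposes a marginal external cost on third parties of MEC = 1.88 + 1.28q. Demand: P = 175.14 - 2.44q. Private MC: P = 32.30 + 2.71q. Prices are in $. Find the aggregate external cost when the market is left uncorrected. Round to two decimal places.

Market equilibrium (private): 32.30 + 2.71q = 175.14 - 2.44q → q_m = 27.7359.
Total external cost = ∫₀^{q_m} (1.88 + 1.28q) dq = 1.88×27.7359 + ½×1.28×27.7359² = 544.4828.

$544.48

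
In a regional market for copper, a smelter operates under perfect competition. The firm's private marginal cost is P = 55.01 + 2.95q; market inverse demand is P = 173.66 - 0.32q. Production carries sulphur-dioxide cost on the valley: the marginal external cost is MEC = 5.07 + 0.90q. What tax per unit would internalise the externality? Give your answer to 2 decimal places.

Social marginal cost = private MC + MEC = 60.08 + 3.85q.
Set SMC = demand: 60.08 + 3.85q = 173.66 - 0.32q → q* = 27.2374.
The Pigouvian tax equals MEC at q*: 5.07 + 0.90×27.2374 = 29.5837.

tax = 29.58 per unit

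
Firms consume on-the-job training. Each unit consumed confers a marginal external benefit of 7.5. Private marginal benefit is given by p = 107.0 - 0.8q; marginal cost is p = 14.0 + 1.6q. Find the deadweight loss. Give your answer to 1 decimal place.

DWL = 11.7

Market equilibrium (private): 14.0 + 1.6q = 107.0 - 0.8q → q_m = 38.7500.
Social marginal benefit = demand + MEB = 114.5 - 0.8q.
Set SMB = MC: 114.5 - 0.8q = 14.0 + 1.6q → q* = 41.8750.
Between q* and q_m the wedge SMB − MC runs linearly from 0 to MEB(q_m), so the loss is a triangle.
DWL = ½ × 3.1250 × 7.5000 = 11.7188.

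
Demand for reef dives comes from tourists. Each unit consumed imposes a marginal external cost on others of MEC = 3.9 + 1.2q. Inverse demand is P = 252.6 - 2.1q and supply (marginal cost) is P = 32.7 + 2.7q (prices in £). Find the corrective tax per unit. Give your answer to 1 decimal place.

Social marginal benefit = demand − MEC = 248.7 - 3.3q.
Set SMB = MC: 248.7 - 3.3q = 32.7 + 2.7q → q* = 36.0000.
The Pigouvian tax equals MEC at q*: 3.9 + 1.2×36.0000 = 47.1000.

tax = £47.1 per unit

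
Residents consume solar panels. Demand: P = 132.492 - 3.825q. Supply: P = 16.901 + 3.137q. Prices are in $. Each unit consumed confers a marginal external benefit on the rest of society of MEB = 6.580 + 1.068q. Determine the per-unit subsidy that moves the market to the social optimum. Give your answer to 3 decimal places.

Social marginal benefit = demand + MEB = 139.072 - 2.757q.
Set SMB = MC: 139.072 - 2.757q = 16.901 + 3.137q → q* = 20.7280.
The Pigouvian subsidy equals MEB at q*: 6.580 + 1.068×20.7280 = 28.7175.

subsidy = $28.718 per unit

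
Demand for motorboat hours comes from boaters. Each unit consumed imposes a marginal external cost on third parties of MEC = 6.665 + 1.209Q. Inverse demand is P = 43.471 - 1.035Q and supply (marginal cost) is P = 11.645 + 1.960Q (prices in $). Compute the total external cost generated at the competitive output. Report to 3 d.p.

$139.085

Market equilibrium (private): 11.645 + 1.960Q = 43.471 - 1.035Q → Q_m = 10.6264.
Total external cost = ∫₀^{Q_m} (6.665 + 1.209Q) dQ = 6.665×10.6264 + ½×1.209×10.6264² = 139.0853.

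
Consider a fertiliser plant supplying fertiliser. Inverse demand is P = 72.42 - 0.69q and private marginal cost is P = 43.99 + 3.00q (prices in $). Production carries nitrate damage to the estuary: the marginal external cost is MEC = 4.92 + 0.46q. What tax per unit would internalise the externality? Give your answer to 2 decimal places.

Social marginal cost = private MC + MEC = 48.91 + 3.46q.
Set SMC = demand: 48.91 + 3.46q = 72.42 - 0.69q → q* = 5.6651.
The Pigouvian tax equals MEC at q*: 4.92 + 0.46×5.6651 = 7.5259.

tax = $7.53 per unit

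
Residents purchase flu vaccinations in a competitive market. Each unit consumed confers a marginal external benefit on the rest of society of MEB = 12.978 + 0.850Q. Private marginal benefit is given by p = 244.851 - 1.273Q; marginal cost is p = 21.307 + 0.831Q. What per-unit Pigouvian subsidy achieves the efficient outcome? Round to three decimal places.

subsidy = 173.300 per unit

Social marginal benefit = demand + MEB = 257.829 - 0.423Q.
Set SMB = MC: 257.829 - 0.423Q = 21.307 + 0.831Q → Q* = 188.6140.
The Pigouvian subsidy equals MEB at Q*: 12.978 + 0.850×188.6140 = 173.2999.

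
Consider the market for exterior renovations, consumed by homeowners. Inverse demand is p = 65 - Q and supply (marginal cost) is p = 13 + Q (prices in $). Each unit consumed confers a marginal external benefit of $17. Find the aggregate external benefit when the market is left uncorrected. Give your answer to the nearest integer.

Market equilibrium (private): 13 + Q = 65 - Q → Q_m = 26.0000.
Total external benefit = MEB × Q_m = 17 × 26.0000 = 442.0000.

$442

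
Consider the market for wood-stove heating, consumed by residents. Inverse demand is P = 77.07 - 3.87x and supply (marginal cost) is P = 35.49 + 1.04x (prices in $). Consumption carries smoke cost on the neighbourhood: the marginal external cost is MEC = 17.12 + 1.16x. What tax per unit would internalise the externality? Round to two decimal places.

Social marginal benefit = demand − MEC = 59.95 - 5.03x.
Set SMB = MC: 59.95 - 5.03x = 35.49 + 1.04x → x* = 4.0297.
The Pigouvian tax equals MEC at x*: 17.12 + 1.16×4.0297 = 21.7945.

tax = $21.79 per unit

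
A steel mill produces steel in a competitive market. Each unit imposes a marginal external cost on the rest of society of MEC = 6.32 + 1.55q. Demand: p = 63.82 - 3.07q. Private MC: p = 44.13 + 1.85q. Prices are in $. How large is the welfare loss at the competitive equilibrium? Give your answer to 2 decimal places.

DWL = $12.12

Market equilibrium (private): 44.13 + 1.85q = 63.82 - 3.07q → q_m = 4.0020.
Social marginal cost = private MC + MEC = 50.45 + 3.40q.
Set SMC = demand: 50.45 + 3.40q = 63.82 - 3.07q → q* = 2.0665.
Height of the DWL triangle at q_m is SMC(q_m) − demand(q_m) = MEC(q_m) = 12.5232.
DWL = ½ × 1.9355 × 12.5232 = 12.1193.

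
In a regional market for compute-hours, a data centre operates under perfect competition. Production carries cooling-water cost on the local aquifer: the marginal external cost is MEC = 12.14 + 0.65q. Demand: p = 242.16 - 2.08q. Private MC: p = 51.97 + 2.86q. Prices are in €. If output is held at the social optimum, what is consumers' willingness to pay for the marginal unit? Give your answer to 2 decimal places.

Social marginal cost = private MC + MEC = 64.11 + 3.51q.
Set SMC = demand: 64.11 + 3.51q = 242.16 - 2.08q → q* = 31.8515.
Consumer price on the demand curve at q*: 242.16 − 2.08×31.8515 = 175.9089.

P = €175.91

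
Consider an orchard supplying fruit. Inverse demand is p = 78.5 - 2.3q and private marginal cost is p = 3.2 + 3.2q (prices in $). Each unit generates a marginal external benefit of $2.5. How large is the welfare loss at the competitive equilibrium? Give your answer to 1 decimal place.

DWL = $0.6

Market equilibrium (private): 3.2 + 3.2q = 78.5 - 2.3q → q_m = 13.6909.
Social marginal cost = private MC − MEB = 0.7 + 3.2q.
Set SMC = demand: 0.7 + 3.2q = 78.5 - 2.3q → q* = 14.1455.
Height of the DWL triangle at q_m is demand(q_m) − SMC(q_m) = MEB(q_m) = 2.5000.
DWL = ½ × 0.4546 × 2.5000 = 0.5683.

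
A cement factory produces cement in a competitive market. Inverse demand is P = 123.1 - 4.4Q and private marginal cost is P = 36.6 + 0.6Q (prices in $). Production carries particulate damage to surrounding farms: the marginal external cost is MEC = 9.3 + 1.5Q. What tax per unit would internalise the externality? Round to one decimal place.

tax = $27.1 per unit

Social marginal cost = private MC + MEC = 45.9 + 2.1Q.
Set SMC = demand: 45.9 + 2.1Q = 123.1 - 4.4Q → Q* = 11.8769.
The Pigouvian tax equals MEC at Q*: 9.3 + 1.5×11.8769 = 27.1154.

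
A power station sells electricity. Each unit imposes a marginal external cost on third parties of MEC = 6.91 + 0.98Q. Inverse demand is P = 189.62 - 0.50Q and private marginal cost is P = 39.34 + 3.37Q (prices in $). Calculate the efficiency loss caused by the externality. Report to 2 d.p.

Market equilibrium (private): 39.34 + 3.37Q = 189.62 - 0.50Q → Q_m = 38.8320.
Social marginal cost = private MC + MEC = 46.25 + 4.35Q.
Set SMC = demand: 46.25 + 4.35Q = 189.62 - 0.50Q → Q* = 29.5608.
The welfare-loss triangle has base |Q_m − Q*| and height MEC(Q_m) (the vertical gap between SMC and demand is zero at Q* and MEC at Q_m).
DWL = ½ × 9.2712 × 44.9654 = 208.4416.

DWL = $208.44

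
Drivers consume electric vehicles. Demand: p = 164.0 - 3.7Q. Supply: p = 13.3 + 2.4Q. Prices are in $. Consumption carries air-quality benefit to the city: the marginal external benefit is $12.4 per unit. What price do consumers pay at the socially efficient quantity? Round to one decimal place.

Social marginal benefit = demand + MEB = 176.4 - 3.7Q.
Set SMB = MC: 176.4 - 3.7Q = 13.3 + 2.4Q → Q* = 26.7377.
Consumer price on the demand curve at Q*: 164.0 − 3.7×26.7377 = 65.0705.

P = $65.1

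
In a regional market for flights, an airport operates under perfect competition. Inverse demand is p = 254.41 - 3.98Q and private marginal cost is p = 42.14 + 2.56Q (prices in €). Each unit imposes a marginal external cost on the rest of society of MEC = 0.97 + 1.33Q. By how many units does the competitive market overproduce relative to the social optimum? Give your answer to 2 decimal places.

Market equilibrium (private): 42.14 + 2.56Q = 254.41 - 3.98Q → Q_m = 32.4572.
Social marginal cost = private MC + MEC = 43.11 + 3.89Q.
Set SMC = demand: 43.11 + 3.89Q = 254.41 - 3.98Q → Q* = 26.8488.
Gap = |32.4572 − 26.8488| = 5.6084.

5.61 units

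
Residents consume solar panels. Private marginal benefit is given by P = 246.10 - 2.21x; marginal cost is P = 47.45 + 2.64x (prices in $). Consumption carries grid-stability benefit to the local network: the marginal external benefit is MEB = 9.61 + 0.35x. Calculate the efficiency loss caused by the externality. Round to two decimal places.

DWL = $63.71

Market equilibrium (private): 47.45 + 2.64x = 246.10 - 2.21x → x_m = 40.9588.
Social marginal benefit = demand + MEB = 255.71 - 1.86x.
Set SMB = MC: 255.71 - 1.86x = 47.45 + 2.64x → x* = 46.2800.
Height of the DWL triangle at x_m is SMB(x_m) − MC(x_m) = MEB(x_m) = 23.9456.
DWL = ½ × 5.3212 × 23.9456 = 63.7097.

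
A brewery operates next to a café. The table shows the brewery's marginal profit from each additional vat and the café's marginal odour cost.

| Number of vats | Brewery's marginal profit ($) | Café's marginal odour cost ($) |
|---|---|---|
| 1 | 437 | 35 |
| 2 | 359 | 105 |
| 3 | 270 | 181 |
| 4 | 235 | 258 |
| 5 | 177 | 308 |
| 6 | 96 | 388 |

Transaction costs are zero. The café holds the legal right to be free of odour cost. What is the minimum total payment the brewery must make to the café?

$321

Efficient level: marginal profit ≥ marginal odour cost through level 3, so k* = 3.
With the café holding the right, the brewery must at least compensate total damage at k*: 35 + 105 + 181 = 321.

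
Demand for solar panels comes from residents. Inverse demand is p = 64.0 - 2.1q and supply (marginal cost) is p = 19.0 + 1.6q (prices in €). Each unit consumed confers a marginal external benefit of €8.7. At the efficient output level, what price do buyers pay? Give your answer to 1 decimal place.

Social marginal benefit = demand + MEB = 72.7 - 2.1q.
Set SMB = MC: 72.7 - 2.1q = 19.0 + 1.6q → q* = 14.5135.
Consumer price on the demand curve at q*: 64.0 − 2.1×14.5135 = 33.5217.

P = €33.5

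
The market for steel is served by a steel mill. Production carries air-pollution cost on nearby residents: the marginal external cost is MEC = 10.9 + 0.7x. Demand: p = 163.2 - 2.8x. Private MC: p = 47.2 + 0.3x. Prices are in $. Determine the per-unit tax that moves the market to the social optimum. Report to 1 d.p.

tax = $30.3 per unit

Social marginal cost = private MC + MEC = 58.1 + x.
Set SMC = demand: 58.1 + x = 163.2 - 2.8x → x* = 27.6579.
The Pigouvian tax equals MEC at x*: 10.9 + 0.7×27.6579 = 30.2605.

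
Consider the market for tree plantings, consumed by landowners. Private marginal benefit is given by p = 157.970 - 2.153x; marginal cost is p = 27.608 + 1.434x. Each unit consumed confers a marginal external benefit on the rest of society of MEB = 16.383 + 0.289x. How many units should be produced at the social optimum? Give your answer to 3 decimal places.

x* = 44.495

Social marginal benefit = demand + MEB = 174.353 - 1.864x.
Set SMB = MC: 174.353 - 1.864x = 27.608 + 1.434x → x* = 44.4951.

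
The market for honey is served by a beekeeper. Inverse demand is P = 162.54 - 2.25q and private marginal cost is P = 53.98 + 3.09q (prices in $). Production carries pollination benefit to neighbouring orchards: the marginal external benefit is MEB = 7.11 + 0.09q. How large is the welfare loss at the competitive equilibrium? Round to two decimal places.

DWL = $7.61

Market equilibrium (private): 53.98 + 3.09q = 162.54 - 2.25q → q_m = 20.3296.
Social marginal cost = private MC − MEB = 46.87 + 3.00q.
Set SMC = demand: 46.87 + 3.00q = 162.54 - 2.25q → q* = 22.0324.
The loss is the area between SMC and demand from q* to q_m; with linear curves that's a triangle of height MEB(q_m).
DWL = ½ × 1.7028 × 8.9397 = 7.6113.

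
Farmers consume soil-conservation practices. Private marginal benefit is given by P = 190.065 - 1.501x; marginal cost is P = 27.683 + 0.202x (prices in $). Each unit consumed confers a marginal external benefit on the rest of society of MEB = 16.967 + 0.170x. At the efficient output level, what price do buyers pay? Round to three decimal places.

P = $14.460

Social marginal benefit = demand + MEB = 207.032 - 1.331x.
Set SMB = MC: 207.032 - 1.331x = 27.683 + 0.202x → x* = 116.9922.
Consumer price on the demand curve at x*: 190.065 − 1.501×116.9922 = 14.4597.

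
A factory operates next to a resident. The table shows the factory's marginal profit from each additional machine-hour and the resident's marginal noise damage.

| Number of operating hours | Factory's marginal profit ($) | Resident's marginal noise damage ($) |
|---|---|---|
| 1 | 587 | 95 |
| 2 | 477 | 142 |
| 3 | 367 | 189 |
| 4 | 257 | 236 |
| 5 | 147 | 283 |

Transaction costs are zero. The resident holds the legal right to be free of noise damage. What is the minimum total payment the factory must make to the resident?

Efficient level: marginal profit ≥ marginal noise damage through level 4, so k* = 4.
With the resident holding the right, the factory must at least compensate total damage at k*: 95 + 142 + 189 + 236 = 662.

$662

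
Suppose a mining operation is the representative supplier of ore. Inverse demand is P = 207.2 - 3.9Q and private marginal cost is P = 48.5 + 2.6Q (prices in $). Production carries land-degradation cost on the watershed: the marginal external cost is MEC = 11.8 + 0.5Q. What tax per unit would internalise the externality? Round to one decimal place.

Social marginal cost = private MC + MEC = 60.3 + 3.1Q.
Set SMC = demand: 60.3 + 3.1Q = 207.2 - 3.9Q → Q* = 20.9857.
The Pigouvian tax equals MEC at Q*: 11.8 + 0.5×20.9857 = 22.2929.

tax = $22.3 per unit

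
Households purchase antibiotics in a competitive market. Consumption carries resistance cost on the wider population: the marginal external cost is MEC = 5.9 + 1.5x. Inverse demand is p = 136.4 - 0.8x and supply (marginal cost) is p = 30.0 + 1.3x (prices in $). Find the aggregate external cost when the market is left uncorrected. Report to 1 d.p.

Market equilibrium (private): 30.0 + 1.3x = 136.4 - 0.8x → x_m = 50.6667.
Total external cost = ∫₀^{x_m} (5.9 + 1.5x) dx = 5.9×50.6667 + ½×1.5×50.6667² = 2224.2694.

$2224.3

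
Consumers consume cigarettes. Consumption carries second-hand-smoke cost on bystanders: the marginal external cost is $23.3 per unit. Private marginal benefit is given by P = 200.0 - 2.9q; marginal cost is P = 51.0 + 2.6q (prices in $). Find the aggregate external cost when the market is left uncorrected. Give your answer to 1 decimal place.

$631.2

Market equilibrium (private): 51.0 + 2.6q = 200.0 - 2.9q → q_m = 27.0909.
Total external cost = MEC × q_m = 23.3 × 27.0909 = 631.2180.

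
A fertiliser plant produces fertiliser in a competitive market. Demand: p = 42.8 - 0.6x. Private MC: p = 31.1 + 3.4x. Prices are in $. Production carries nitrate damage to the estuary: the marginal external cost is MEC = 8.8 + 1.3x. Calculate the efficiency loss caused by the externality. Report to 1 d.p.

DWL = $15.0

Market equilibrium (private): 31.1 + 3.4x = 42.8 - 0.6x → x_m = 2.9250.
Social marginal cost = private MC + MEC = 39.9 + 4.7x.
Set SMC = demand: 39.9 + 4.7x = 42.8 - 0.6x → x* = 0.5472.
Between x* and x_m the wedge SMC − demand runs linearly from 0 to MEC(x_m), so the loss is a triangle.
DWL = ½ × 2.3778 × 12.6025 = 14.9831.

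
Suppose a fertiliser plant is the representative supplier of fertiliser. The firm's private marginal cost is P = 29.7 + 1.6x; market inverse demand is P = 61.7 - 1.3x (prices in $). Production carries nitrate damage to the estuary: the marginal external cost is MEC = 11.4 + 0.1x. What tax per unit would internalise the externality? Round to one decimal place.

tax = $12.1 per unit

Social marginal cost = private MC + MEC = 41.1 + 1.7x.
Set SMC = demand: 41.1 + 1.7x = 61.7 - 1.3x → x* = 6.8667.
The Pigouvian tax equals MEC at x*: 11.4 + 0.1×6.8667 = 12.0867.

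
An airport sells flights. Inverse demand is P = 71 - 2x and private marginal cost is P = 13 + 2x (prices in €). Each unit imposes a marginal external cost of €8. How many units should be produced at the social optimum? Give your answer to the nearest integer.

x* = 13

Social marginal cost = private MC + MEC = 21 + 2x.
Set SMC = demand: 21 + 2x = 71 - 2x → x* = 12.5000.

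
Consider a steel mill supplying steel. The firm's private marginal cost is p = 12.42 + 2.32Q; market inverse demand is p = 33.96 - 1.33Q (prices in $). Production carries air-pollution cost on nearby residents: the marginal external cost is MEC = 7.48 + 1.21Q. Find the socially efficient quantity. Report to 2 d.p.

Social marginal cost = private MC + MEC = 19.90 + 3.53Q.
Set SMC = demand: 19.90 + 3.53Q = 33.96 - 1.33Q → Q* = 2.8930.

Q* = 2.89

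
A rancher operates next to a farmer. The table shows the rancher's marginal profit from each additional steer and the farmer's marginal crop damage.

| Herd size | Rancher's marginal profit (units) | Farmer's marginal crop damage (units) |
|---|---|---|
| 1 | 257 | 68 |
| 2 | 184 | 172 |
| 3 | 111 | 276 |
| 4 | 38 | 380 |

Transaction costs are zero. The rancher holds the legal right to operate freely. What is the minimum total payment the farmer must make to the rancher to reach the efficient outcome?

Left alone the rancher would choose level 4 (marginal profit stays positive).
Efficient level: k* = 2 (marginal profit ≥ marginal crop damage through 2).
The farmer must at least cover the rancher's forgone profit from cutting 4→2: 111 + 38 = 149.

149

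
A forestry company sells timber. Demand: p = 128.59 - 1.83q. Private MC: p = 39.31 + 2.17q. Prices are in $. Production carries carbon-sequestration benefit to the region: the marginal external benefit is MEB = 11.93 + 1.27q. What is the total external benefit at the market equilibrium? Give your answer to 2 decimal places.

$582.62

Market equilibrium (private): 39.31 + 2.17q = 128.59 - 1.83q → q_m = 22.3200.
Total external benefit = ∫₀^{q_m} (11.93 + 1.27q) dq = 11.93×22.3200 + ½×1.27×22.3200² = 582.6234.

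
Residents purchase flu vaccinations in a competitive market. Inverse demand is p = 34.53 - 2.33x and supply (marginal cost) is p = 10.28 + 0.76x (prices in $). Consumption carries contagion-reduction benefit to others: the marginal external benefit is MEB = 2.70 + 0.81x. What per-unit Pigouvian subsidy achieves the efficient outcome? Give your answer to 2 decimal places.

Social marginal benefit = demand + MEB = 37.23 - 1.52x.
Set SMB = MC: 37.23 - 1.52x = 10.28 + 0.76x → x* = 11.8202.
The Pigouvian subsidy equals MEB at x*: 2.70 + 0.81×11.8202 = 12.2744.

subsidy = $12.27 per unit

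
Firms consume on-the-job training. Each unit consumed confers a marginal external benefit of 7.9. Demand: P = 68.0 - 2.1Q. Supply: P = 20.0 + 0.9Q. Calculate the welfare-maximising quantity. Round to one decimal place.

Social marginal benefit = demand + MEB = 75.9 - 2.1Q.
Set SMB = MC: 75.9 - 2.1Q = 20.0 + 0.9Q → Q* = 18.6333.

Q* = 18.6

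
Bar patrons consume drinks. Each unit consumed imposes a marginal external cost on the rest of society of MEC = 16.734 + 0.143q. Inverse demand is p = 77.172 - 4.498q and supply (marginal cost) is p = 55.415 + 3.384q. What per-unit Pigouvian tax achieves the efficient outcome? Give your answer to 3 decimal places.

tax = 16.824 per unit

Social marginal benefit = demand − MEC = 60.438 - 4.641q.
Set SMB = MC: 60.438 - 4.641q = 55.415 + 3.384q → q* = 0.6259.
The Pigouvian tax equals MEC at q*: 16.734 + 0.143×0.6259 = 16.8235.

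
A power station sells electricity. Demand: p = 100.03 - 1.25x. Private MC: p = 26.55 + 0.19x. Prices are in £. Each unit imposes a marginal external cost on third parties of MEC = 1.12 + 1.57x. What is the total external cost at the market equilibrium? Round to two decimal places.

Market equilibrium (private): 26.55 + 0.19x = 100.03 - 1.25x → x_m = 51.0278.
Total external cost = ∫₀^{x_m} (1.12 + 1.57x) dx = 1.12×51.0278 + ½×1.57×51.0278² = 2101.1627.

£2101.16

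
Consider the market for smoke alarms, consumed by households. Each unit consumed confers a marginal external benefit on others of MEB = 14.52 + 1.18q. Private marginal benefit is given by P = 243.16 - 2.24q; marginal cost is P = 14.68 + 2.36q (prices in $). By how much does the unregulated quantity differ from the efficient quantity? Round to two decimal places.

Market equilibrium (private): 14.68 + 2.36q = 243.16 - 2.24q → q_m = 49.6696.
Social marginal benefit = demand + MEB = 257.68 - 1.06q.
Set SMB = MC: 257.68 - 1.06q = 14.68 + 2.36q → q* = 71.0526.
Gap = |49.6696 − 71.0526| = 21.3830.

21.38 units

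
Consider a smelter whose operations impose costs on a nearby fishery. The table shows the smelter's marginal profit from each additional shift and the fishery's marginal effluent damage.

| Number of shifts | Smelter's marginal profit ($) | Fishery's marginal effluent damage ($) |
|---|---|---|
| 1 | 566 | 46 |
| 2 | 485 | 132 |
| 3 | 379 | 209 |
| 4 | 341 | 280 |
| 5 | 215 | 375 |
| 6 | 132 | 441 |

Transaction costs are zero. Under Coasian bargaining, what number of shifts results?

4

Bargaining reaches the level where marginal profit last exceeds marginal effluent damage.
That holds through level 4 (341 ≥ 280) but not at 5 (215 < 375).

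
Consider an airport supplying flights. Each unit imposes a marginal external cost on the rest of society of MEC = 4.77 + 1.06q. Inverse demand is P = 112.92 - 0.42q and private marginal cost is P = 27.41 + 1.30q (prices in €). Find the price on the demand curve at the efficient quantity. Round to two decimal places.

P = €100.72

Social marginal cost = private MC + MEC = 32.18 + 2.36q.
Set SMC = demand: 32.18 + 2.36q = 112.92 - 0.42q → q* = 29.0432.
Consumer price on the demand curve at q*: 112.92 − 0.42×29.0432 = 100.7219.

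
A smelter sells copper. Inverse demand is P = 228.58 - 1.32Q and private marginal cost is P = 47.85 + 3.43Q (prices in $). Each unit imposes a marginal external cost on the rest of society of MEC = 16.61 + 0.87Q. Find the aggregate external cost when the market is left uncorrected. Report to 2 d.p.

Market equilibrium (private): 47.85 + 3.43Q = 228.58 - 1.32Q → Q_m = 38.0484.
Total external cost = ∫₀^{Q_m} (16.61 + 0.87Q) dQ = 16.61×38.0484 + ½×0.87×38.0484² = 1261.7250.

$1261.73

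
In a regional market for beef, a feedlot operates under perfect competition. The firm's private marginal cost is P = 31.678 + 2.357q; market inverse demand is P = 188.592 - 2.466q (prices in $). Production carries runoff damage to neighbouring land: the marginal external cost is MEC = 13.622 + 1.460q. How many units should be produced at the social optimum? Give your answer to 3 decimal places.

Social marginal cost = private MC + MEC = 45.300 + 3.817q.
Set SMC = demand: 45.300 + 3.817q = 188.592 - 2.466q → q* = 22.8063.

q* = 22.806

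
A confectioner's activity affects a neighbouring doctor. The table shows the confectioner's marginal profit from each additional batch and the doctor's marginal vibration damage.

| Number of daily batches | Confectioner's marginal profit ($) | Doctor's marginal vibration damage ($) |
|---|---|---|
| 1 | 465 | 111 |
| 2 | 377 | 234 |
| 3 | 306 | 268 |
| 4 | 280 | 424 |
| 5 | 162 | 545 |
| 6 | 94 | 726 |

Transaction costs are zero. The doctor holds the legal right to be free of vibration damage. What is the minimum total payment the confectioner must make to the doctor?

$613

Efficient level: marginal profit ≥ marginal vibration damage through level 3, so k* = 3.
With the doctor holding the right, the confectioner must at least compensate total damage at k*: 111 + 234 + 268 = 613.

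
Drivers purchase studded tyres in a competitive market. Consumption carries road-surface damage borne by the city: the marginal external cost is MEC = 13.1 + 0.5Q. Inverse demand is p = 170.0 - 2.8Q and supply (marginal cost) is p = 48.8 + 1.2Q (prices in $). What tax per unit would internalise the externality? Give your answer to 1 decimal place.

Social marginal benefit = demand − MEC = 156.9 - 3.3Q.
Set SMB = MC: 156.9 - 3.3Q = 48.8 + 1.2Q → Q* = 24.0222.
The Pigouvian tax equals MEC at Q*: 13.1 + 0.5×24.0222 = 25.1111.

tax = $25.1 per unit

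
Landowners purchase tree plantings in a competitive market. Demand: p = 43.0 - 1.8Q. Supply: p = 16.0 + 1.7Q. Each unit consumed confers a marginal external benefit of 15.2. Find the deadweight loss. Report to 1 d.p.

DWL = 33.0

Market equilibrium (private): 16.0 + 1.7Q = 43.0 - 1.8Q → Q_m = 7.7143.
Social marginal benefit = demand + MEB = 58.2 - 1.8Q.
Set SMB = MC: 58.2 - 1.8Q = 16.0 + 1.7Q → Q* = 12.0571.
Between Q* and Q_m the wedge SMB − MC runs linearly from 0 to MEB(Q_m), so the loss is a triangle.
DWL = ½ × 4.3428 × 15.2000 = 33.0053.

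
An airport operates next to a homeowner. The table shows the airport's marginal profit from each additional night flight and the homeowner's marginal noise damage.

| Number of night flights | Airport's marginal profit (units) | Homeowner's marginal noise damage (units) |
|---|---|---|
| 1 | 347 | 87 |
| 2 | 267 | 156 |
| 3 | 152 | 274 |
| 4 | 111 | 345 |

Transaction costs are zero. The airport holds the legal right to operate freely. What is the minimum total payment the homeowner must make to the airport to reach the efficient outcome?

263

Left alone the airport would choose level 4 (marginal profit stays positive).
Efficient level: k* = 2 (marginal profit ≥ marginal noise damage through 2).
The homeowner must at least cover the airport's forgone profit from cutting 4→2: 152 + 111 = 263.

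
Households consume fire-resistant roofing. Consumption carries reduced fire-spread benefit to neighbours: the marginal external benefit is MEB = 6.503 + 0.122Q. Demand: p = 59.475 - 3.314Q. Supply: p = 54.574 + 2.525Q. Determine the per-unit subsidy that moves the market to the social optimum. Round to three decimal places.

subsidy = 6.746 per unit

Social marginal benefit = demand + MEB = 65.978 - 3.192Q.
Set SMB = MC: 65.978 - 3.192Q = 54.574 + 2.525Q → Q* = 1.9948.
The Pigouvian subsidy equals MEB at Q*: 6.503 + 0.122×1.9948 = 6.7464.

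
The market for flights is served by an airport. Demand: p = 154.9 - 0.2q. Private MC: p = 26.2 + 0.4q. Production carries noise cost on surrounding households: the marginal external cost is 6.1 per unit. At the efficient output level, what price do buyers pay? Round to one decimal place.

P = 114.0

Social marginal cost = private MC + MEC = 32.3 + 0.4q.
Set SMC = demand: 32.3 + 0.4q = 154.9 - 0.2q → q* = 204.3333.
Consumer price on the demand curve at q*: 154.9 − 0.2×204.3333 = 114.0333.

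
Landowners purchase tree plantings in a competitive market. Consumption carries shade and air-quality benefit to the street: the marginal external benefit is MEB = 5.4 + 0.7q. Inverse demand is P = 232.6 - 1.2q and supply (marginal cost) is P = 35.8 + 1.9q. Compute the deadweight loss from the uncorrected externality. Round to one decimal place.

Market equilibrium (private): 35.8 + 1.9q = 232.6 - 1.2q → q_m = 63.4839.
Social marginal benefit = demand + MEB = 238.0 - 0.5q.
Set SMB = MC: 238.0 - 0.5q = 35.8 + 1.9q → q* = 84.2500.
Height of the DWL triangle at q_m is SMB(q_m) − MC(q_m) = MEB(q_m) = 49.8387.
DWL = ½ × 20.7661 × 49.8387 = 517.4777.

DWL = 517.5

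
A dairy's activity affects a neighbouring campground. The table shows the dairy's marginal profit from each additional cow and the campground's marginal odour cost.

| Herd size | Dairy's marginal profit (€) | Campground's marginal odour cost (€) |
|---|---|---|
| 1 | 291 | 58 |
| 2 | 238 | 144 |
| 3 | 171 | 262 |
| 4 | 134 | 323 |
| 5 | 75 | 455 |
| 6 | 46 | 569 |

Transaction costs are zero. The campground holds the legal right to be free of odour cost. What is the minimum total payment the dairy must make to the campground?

€202

Efficient level: marginal profit ≥ marginal odour cost through level 2, so k* = 2.
With the campground holding the right, the dairy must at least compensate total damage at k*: 58 + 144 = 202.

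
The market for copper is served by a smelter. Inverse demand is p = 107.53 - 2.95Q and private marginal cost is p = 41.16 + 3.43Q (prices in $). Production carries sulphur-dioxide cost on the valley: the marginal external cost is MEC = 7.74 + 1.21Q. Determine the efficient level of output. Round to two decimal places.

Q* = 7.72

Social marginal cost = private MC + MEC = 48.90 + 4.64Q.
Set SMC = demand: 48.90 + 4.64Q = 107.53 - 2.95Q → Q* = 7.7246.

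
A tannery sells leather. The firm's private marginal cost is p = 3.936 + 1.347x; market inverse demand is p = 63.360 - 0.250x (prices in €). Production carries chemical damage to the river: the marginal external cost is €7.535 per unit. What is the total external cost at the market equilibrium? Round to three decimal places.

Market equilibrium (private): 3.936 + 1.347x = 63.360 - 0.250x → x_m = 37.2098.
Total external cost = MEC × x_m = 7.535 × 37.2098 = 280.3758.

€280.376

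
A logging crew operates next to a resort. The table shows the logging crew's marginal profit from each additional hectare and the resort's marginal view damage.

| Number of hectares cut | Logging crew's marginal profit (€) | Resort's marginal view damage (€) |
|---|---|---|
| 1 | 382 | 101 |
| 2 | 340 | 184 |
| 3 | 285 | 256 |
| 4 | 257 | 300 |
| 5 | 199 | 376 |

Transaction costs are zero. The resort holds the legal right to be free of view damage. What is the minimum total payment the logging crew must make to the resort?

€541

Efficient level: marginal profit ≥ marginal view damage through level 3, so k* = 3.
With the resort holding the right, the logging crew must at least compensate total damage at k*: 101 + 184 + 256 = 541.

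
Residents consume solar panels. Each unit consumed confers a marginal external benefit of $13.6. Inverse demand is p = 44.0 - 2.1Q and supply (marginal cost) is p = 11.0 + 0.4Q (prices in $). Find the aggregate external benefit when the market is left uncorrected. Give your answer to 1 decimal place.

$179.5

Market equilibrium (private): 11.0 + 0.4Q = 44.0 - 2.1Q → Q_m = 13.2000.
Total external benefit = MEB × Q_m = 13.6 × 13.2000 = 179.5200.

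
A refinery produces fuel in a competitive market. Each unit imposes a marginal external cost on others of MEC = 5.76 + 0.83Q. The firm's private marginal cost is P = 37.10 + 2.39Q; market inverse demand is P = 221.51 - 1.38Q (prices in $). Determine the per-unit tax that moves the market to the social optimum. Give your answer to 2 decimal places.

Social marginal cost = private MC + MEC = 42.86 + 3.22Q.
Set SMC = demand: 42.86 + 3.22Q = 221.51 - 1.38Q → Q* = 38.8370.
The Pigouvian tax equals MEC at Q*: 5.76 + 0.83×38.8370 = 37.9947.

tax = $37.99 per unit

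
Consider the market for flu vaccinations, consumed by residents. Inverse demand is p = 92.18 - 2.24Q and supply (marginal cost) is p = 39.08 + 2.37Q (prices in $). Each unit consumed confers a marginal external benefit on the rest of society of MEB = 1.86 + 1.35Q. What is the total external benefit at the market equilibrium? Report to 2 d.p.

Market equilibrium (private): 39.08 + 2.37Q = 92.18 - 2.24Q → Q_m = 11.5184.
Total external benefit = ∫₀^{Q_m} (1.86 + 1.35Q) dQ = 1.86×11.5184 + ½×1.35×11.5184² = 110.9789.

$110.98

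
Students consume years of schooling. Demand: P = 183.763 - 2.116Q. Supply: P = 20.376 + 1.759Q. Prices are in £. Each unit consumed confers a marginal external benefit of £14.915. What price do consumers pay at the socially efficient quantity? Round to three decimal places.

P = £86.399

Social marginal benefit = demand + MEB = 198.678 - 2.116Q.
Set SMB = MC: 198.678 - 2.116Q = 20.376 + 1.759Q → Q* = 46.0134.
Consumer price on the demand curve at Q*: 183.763 − 2.116×46.0134 = 86.3986.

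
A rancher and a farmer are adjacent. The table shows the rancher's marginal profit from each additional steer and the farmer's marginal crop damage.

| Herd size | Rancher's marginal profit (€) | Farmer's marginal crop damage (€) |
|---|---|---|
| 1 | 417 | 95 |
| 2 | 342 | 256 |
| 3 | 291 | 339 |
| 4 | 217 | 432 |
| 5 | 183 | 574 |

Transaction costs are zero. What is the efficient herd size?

Bargaining reaches the level where marginal profit last exceeds marginal crop damage.
That holds through level 2 (342 ≥ 256) but not at 3 (291 < 339).

2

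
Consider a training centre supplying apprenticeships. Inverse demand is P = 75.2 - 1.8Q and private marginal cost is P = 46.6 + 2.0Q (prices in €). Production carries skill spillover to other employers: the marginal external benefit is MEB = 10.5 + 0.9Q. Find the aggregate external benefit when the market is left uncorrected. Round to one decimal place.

Market equilibrium (private): 46.6 + 2.0Q = 75.2 - 1.8Q → Q_m = 7.5263.
Total external benefit = ∫₀^{Q_m} (10.5 + 0.9Q) dQ = 10.5×7.5263 + ½×0.9×7.5263² = 104.5165.

€104.5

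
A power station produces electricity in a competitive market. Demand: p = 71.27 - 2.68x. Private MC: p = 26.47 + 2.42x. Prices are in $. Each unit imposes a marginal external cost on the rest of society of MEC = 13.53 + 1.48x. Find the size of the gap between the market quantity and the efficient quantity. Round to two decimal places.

4.03 units

Market equilibrium (private): 26.47 + 2.42x = 71.27 - 2.68x → x_m = 8.7843.
Social marginal cost = private MC + MEC = 40.00 + 3.90x.
Set SMC = demand: 40.00 + 3.90x = 71.27 - 2.68x → x* = 4.7523.
Gap = |8.7843 − 4.7523| = 4.0320.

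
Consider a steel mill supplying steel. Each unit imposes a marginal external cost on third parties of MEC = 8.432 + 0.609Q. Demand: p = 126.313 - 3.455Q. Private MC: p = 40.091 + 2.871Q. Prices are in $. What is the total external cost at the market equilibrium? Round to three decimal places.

$171.494

Market equilibrium (private): 40.091 + 2.871Q = 126.313 - 3.455Q → Q_m = 13.6298.
Total external cost = ∫₀^{Q_m} (8.432 + 0.609Q) dQ = 8.432×13.6298 + ½×0.609×13.6298² = 171.4939.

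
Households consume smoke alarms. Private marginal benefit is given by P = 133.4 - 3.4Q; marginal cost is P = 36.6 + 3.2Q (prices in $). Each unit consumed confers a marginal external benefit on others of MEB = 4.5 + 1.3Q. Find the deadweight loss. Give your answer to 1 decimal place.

Market equilibrium (private): 36.6 + 3.2Q = 133.4 - 3.4Q → Q_m = 14.6667.
Social marginal benefit = demand + MEB = 137.9 - 2.1Q.
Set SMB = MC: 137.9 - 2.1Q = 36.6 + 3.2Q → Q* = 19.1132.
Between Q* and Q_m the wedge SMB − MC runs linearly from 0 to MEB(Q_m), so the loss is a triangle.
DWL = ½ × 4.4465 × 23.5667 = 52.3947.

DWL = $52.4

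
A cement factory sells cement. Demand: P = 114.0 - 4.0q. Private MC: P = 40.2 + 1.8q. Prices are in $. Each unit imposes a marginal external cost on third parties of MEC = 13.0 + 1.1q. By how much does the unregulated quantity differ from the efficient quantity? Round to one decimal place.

Market equilibrium (private): 40.2 + 1.8q = 114.0 - 4.0q → q_m = 12.7241.
Social marginal cost = private MC + MEC = 53.2 + 2.9q.
Set SMC = demand: 53.2 + 2.9q = 114.0 - 4.0q → q* = 8.8116.
Gap = |12.7241 − 8.8116| = 3.9125.

3.9 units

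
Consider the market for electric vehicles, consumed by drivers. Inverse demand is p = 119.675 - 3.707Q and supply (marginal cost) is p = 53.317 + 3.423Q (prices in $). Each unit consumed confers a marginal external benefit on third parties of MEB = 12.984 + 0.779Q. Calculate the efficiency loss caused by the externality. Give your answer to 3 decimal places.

Market equilibrium (private): 53.317 + 3.423Q = 119.675 - 3.707Q → Q_m = 9.3069.
Social marginal benefit = demand + MEB = 132.659 - 2.928Q.
Set SMB = MC: 132.659 - 2.928Q = 53.317 + 3.423Q → Q* = 12.4928.
Height of the DWL triangle at Q_m is SMB(Q_m) − MC(Q_m) = MEB(Q_m) = 20.2341.
DWL = ½ × 3.1859 × 20.2341 = 32.2319.

DWL = $32.232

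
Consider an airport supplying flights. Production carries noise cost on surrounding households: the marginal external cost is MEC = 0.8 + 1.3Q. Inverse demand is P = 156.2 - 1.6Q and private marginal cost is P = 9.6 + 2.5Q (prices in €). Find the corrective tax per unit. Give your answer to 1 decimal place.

Social marginal cost = private MC + MEC = 10.4 + 3.8Q.
Set SMC = demand: 10.4 + 3.8Q = 156.2 - 1.6Q → Q* = 27.0000.
The Pigouvian tax equals MEC at Q*: 0.8 + 1.3×27.0000 = 35.9000.

tax = €35.9 per unit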